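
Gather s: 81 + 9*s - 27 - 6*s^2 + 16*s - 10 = -6*s^2 + 25*s + 44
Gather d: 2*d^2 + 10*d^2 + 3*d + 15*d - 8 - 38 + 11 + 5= 12*d^2 + 18*d - 30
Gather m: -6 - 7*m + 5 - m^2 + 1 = -m^2 - 7*m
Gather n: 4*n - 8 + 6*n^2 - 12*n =6*n^2 - 8*n - 8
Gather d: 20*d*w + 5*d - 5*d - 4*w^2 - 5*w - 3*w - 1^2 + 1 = 20*d*w - 4*w^2 - 8*w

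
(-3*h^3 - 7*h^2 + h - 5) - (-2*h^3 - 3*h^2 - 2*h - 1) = -h^3 - 4*h^2 + 3*h - 4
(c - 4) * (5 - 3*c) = -3*c^2 + 17*c - 20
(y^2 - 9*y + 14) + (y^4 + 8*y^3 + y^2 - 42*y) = y^4 + 8*y^3 + 2*y^2 - 51*y + 14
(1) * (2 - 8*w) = 2 - 8*w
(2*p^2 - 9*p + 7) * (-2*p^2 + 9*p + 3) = -4*p^4 + 36*p^3 - 89*p^2 + 36*p + 21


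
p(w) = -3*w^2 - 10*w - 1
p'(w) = -6*w - 10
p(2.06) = -34.33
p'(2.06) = -22.36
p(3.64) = -77.15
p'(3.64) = -31.84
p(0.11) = -2.14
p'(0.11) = -10.66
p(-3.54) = -3.19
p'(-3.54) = 11.24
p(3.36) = -68.47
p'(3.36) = -30.16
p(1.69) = -26.47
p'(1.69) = -20.14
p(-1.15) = 6.53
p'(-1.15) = -3.10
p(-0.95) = 5.79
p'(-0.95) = -4.30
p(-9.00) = -154.00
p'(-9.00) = 44.00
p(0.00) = -1.00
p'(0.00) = -10.00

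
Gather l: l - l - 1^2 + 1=0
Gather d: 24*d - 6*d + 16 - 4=18*d + 12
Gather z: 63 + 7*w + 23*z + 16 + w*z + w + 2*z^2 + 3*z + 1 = 8*w + 2*z^2 + z*(w + 26) + 80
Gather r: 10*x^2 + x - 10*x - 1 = 10*x^2 - 9*x - 1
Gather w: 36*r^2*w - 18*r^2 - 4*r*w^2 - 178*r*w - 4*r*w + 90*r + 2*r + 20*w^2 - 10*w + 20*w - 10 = -18*r^2 + 92*r + w^2*(20 - 4*r) + w*(36*r^2 - 182*r + 10) - 10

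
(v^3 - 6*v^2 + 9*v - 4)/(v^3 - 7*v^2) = (v^3 - 6*v^2 + 9*v - 4)/(v^2*(v - 7))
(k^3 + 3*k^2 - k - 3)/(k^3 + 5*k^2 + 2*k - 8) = (k^2 + 4*k + 3)/(k^2 + 6*k + 8)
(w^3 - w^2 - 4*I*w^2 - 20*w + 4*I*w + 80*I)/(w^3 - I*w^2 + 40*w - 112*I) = (w^2 - w - 20)/(w^2 + 3*I*w + 28)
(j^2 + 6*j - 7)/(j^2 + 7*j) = (j - 1)/j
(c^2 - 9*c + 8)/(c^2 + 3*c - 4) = (c - 8)/(c + 4)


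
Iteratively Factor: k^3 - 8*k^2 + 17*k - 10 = (k - 1)*(k^2 - 7*k + 10) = (k - 2)*(k - 1)*(k - 5)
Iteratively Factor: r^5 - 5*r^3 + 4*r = (r - 2)*(r^4 + 2*r^3 - r^2 - 2*r) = (r - 2)*(r + 2)*(r^3 - r) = (r - 2)*(r + 1)*(r + 2)*(r^2 - r) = r*(r - 2)*(r + 1)*(r + 2)*(r - 1)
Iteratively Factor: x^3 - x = (x + 1)*(x^2 - x) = (x - 1)*(x + 1)*(x)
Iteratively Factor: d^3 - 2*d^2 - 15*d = (d + 3)*(d^2 - 5*d) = d*(d + 3)*(d - 5)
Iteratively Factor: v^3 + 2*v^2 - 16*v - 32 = (v + 2)*(v^2 - 16) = (v + 2)*(v + 4)*(v - 4)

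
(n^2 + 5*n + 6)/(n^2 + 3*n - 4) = (n^2 + 5*n + 6)/(n^2 + 3*n - 4)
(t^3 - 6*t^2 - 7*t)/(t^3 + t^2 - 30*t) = (t^2 - 6*t - 7)/(t^2 + t - 30)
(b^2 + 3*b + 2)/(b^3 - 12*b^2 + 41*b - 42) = (b^2 + 3*b + 2)/(b^3 - 12*b^2 + 41*b - 42)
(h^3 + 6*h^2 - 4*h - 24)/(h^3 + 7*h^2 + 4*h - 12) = (h - 2)/(h - 1)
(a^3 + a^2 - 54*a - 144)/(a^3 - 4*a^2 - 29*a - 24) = (a + 6)/(a + 1)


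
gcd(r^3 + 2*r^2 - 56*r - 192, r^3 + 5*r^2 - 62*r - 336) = r^2 - 2*r - 48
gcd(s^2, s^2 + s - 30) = 1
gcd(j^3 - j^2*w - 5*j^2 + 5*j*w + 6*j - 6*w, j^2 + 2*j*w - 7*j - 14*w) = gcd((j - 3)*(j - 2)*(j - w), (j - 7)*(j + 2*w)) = 1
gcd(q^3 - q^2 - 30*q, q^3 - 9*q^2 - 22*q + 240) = q^2 - q - 30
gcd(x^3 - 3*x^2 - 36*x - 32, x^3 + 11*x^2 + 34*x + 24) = x^2 + 5*x + 4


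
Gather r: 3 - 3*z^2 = 3 - 3*z^2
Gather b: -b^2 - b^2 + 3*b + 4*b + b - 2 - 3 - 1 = -2*b^2 + 8*b - 6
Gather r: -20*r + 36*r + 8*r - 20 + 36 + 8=24*r + 24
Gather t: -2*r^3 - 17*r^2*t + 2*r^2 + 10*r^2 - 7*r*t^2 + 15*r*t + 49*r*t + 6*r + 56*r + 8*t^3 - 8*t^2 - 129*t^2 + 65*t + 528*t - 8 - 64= -2*r^3 + 12*r^2 + 62*r + 8*t^3 + t^2*(-7*r - 137) + t*(-17*r^2 + 64*r + 593) - 72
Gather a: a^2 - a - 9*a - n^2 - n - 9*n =a^2 - 10*a - n^2 - 10*n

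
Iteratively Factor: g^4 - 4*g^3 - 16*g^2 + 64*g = (g + 4)*(g^3 - 8*g^2 + 16*g) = (g - 4)*(g + 4)*(g^2 - 4*g) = (g - 4)^2*(g + 4)*(g)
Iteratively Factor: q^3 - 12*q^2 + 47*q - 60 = (q - 3)*(q^2 - 9*q + 20) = (q - 4)*(q - 3)*(q - 5)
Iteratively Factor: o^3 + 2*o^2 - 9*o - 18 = (o - 3)*(o^2 + 5*o + 6) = (o - 3)*(o + 2)*(o + 3)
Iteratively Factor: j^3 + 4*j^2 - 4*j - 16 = (j + 2)*(j^2 + 2*j - 8) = (j - 2)*(j + 2)*(j + 4)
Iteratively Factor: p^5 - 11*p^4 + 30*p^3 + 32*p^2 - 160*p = (p)*(p^4 - 11*p^3 + 30*p^2 + 32*p - 160) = p*(p - 5)*(p^3 - 6*p^2 + 32) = p*(p - 5)*(p - 4)*(p^2 - 2*p - 8) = p*(p - 5)*(p - 4)*(p + 2)*(p - 4)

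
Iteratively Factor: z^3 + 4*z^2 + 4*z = (z)*(z^2 + 4*z + 4) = z*(z + 2)*(z + 2)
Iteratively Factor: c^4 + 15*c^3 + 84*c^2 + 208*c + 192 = (c + 3)*(c^3 + 12*c^2 + 48*c + 64) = (c + 3)*(c + 4)*(c^2 + 8*c + 16) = (c + 3)*(c + 4)^2*(c + 4)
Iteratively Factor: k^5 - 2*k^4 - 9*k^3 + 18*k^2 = (k)*(k^4 - 2*k^3 - 9*k^2 + 18*k) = k*(k + 3)*(k^3 - 5*k^2 + 6*k) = k^2*(k + 3)*(k^2 - 5*k + 6) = k^2*(k - 3)*(k + 3)*(k - 2)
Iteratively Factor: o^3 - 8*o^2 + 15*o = (o - 3)*(o^2 - 5*o) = o*(o - 3)*(o - 5)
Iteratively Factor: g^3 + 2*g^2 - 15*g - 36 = (g + 3)*(g^2 - g - 12) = (g - 4)*(g + 3)*(g + 3)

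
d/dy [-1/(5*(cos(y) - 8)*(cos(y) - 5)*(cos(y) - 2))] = 3*(sin(y)^2 + 10*cos(y) - 23)*sin(y)/(5*(cos(y) - 8)^2*(cos(y) - 5)^2*(cos(y) - 2)^2)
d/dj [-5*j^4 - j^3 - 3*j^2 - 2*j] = -20*j^3 - 3*j^2 - 6*j - 2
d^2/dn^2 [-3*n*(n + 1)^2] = -18*n - 12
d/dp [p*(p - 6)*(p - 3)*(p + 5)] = 4*p^3 - 12*p^2 - 54*p + 90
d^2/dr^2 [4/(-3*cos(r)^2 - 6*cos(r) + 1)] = 6*(24*sin(r)^4 - 44*sin(r)^2 - 41*cos(r) + 9*cos(3*r) - 32)/(-3*sin(r)^2 + 6*cos(r) + 2)^3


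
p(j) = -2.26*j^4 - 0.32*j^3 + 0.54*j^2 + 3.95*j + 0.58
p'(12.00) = -15742.45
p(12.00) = -47290.58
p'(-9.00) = 6506.63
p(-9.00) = -14585.81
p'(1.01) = -5.25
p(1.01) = 2.44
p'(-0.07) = 3.87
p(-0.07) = 0.31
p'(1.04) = -6.13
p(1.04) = 2.27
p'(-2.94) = 222.20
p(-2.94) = -167.08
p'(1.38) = -20.15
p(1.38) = -1.98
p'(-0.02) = 3.93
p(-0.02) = 0.50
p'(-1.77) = 49.16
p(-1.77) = -25.13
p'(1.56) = -31.02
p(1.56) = -6.54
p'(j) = -9.04*j^3 - 0.96*j^2 + 1.08*j + 3.95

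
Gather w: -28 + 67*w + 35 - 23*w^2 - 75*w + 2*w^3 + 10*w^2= 2*w^3 - 13*w^2 - 8*w + 7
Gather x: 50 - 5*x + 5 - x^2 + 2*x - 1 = -x^2 - 3*x + 54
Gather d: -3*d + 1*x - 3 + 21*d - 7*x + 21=18*d - 6*x + 18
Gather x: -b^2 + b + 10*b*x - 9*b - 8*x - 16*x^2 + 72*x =-b^2 - 8*b - 16*x^2 + x*(10*b + 64)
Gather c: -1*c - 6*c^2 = -6*c^2 - c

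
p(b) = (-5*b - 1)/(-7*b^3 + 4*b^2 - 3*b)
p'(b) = (-5*b - 1)*(21*b^2 - 8*b + 3)/(-7*b^3 + 4*b^2 - 3*b)^2 - 5/(-7*b^3 + 4*b^2 - 3*b) = (-70*b^3 - b^2 + 8*b - 3)/(b^2*(49*b^4 - 56*b^3 + 58*b^2 - 24*b + 9))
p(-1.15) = 0.25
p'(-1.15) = 0.25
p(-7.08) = 0.01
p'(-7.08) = 0.00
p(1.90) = 0.27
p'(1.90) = -0.31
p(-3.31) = 0.05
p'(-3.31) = 0.03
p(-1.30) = 0.21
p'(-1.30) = 0.20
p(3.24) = 0.08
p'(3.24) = -0.06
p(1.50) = 0.44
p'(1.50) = -0.63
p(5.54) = 0.03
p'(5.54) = -0.01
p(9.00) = 0.01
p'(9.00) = 0.00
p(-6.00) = 0.02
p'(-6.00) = 0.01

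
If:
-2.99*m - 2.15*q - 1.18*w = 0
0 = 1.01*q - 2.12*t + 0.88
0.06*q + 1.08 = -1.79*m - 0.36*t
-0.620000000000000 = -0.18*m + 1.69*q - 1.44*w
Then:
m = -0.75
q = 0.46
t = 0.63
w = 1.06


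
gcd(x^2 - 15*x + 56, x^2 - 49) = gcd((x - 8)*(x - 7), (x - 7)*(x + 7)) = x - 7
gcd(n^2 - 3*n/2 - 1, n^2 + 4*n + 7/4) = n + 1/2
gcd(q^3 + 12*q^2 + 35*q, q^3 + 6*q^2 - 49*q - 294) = q + 7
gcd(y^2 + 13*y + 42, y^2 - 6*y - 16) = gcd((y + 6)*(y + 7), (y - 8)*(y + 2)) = 1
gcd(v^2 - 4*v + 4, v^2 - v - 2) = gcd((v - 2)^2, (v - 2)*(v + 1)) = v - 2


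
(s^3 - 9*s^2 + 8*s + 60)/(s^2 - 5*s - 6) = (s^2 - 3*s - 10)/(s + 1)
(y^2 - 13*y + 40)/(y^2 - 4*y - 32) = (y - 5)/(y + 4)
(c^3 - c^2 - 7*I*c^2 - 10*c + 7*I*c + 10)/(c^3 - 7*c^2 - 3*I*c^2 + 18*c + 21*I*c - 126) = (c^3 - c^2*(1 + 7*I) + c*(-10 + 7*I) + 10)/(c^3 - c^2*(7 + 3*I) + 3*c*(6 + 7*I) - 126)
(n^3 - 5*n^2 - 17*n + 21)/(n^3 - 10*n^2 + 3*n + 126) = (n - 1)/(n - 6)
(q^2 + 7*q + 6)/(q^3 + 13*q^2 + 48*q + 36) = 1/(q + 6)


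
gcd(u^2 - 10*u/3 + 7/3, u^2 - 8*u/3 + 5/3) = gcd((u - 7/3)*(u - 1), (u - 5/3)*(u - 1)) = u - 1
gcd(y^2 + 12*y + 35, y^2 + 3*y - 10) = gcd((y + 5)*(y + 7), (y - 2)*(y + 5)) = y + 5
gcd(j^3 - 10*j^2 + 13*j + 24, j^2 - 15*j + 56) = j - 8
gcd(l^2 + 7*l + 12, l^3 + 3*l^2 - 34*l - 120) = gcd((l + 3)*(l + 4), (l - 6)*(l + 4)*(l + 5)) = l + 4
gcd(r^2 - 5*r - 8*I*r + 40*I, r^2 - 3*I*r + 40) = r - 8*I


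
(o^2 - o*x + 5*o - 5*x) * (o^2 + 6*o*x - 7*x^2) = o^4 + 5*o^3*x + 5*o^3 - 13*o^2*x^2 + 25*o^2*x + 7*o*x^3 - 65*o*x^2 + 35*x^3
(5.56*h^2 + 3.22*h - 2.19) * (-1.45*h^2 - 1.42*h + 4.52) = -8.062*h^4 - 12.5642*h^3 + 23.7343*h^2 + 17.6642*h - 9.8988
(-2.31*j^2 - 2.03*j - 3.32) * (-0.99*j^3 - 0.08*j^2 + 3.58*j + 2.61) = 2.2869*j^5 + 2.1945*j^4 - 4.8206*j^3 - 13.0309*j^2 - 17.1839*j - 8.6652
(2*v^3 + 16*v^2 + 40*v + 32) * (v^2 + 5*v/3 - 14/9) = 2*v^5 + 58*v^4/3 + 572*v^3/9 + 664*v^2/9 - 80*v/9 - 448/9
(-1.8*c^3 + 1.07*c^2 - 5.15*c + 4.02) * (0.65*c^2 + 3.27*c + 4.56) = -1.17*c^5 - 5.1905*c^4 - 8.0566*c^3 - 9.3483*c^2 - 10.3386*c + 18.3312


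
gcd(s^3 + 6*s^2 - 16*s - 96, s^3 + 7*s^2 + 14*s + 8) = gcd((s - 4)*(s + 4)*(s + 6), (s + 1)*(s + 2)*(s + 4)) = s + 4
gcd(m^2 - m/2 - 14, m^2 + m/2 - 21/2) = m + 7/2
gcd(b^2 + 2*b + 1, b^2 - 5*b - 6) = b + 1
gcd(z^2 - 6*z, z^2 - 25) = 1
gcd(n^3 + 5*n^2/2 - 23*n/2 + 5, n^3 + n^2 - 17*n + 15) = n + 5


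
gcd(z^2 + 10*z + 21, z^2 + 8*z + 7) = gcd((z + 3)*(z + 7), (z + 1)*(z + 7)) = z + 7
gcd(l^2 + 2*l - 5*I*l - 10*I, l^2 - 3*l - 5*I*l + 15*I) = l - 5*I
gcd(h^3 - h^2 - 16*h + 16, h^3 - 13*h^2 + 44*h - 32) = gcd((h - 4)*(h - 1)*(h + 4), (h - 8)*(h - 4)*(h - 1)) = h^2 - 5*h + 4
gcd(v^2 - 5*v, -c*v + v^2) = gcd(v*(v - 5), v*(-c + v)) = v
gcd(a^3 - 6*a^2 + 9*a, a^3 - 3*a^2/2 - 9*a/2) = a^2 - 3*a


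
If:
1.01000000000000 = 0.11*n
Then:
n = 9.18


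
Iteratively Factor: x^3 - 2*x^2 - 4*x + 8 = (x + 2)*(x^2 - 4*x + 4) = (x - 2)*(x + 2)*(x - 2)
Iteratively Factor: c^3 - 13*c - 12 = (c + 3)*(c^2 - 3*c - 4) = (c + 1)*(c + 3)*(c - 4)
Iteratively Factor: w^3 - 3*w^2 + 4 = (w - 2)*(w^2 - w - 2) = (w - 2)*(w + 1)*(w - 2)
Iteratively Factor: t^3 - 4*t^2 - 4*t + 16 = (t - 2)*(t^2 - 2*t - 8) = (t - 4)*(t - 2)*(t + 2)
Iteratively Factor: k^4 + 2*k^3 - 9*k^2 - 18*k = (k + 3)*(k^3 - k^2 - 6*k) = (k + 2)*(k + 3)*(k^2 - 3*k) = (k - 3)*(k + 2)*(k + 3)*(k)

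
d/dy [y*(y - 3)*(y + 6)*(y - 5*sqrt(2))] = 4*y^3 - 15*sqrt(2)*y^2 + 9*y^2 - 30*sqrt(2)*y - 36*y + 90*sqrt(2)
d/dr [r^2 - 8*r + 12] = 2*r - 8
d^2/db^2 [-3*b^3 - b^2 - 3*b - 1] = -18*b - 2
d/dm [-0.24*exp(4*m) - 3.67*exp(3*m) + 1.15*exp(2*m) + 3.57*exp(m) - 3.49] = (-0.96*exp(3*m) - 11.01*exp(2*m) + 2.3*exp(m) + 3.57)*exp(m)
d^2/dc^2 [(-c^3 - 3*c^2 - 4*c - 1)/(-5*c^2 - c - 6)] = 2*(56*c^3 - 177*c^2 - 237*c + 55)/(125*c^6 + 75*c^5 + 465*c^4 + 181*c^3 + 558*c^2 + 108*c + 216)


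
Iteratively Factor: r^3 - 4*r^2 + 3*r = (r)*(r^2 - 4*r + 3) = r*(r - 1)*(r - 3)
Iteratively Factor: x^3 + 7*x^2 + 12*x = (x + 3)*(x^2 + 4*x) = x*(x + 3)*(x + 4)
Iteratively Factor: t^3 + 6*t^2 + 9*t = (t + 3)*(t^2 + 3*t) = t*(t + 3)*(t + 3)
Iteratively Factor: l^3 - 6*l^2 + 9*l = (l - 3)*(l^2 - 3*l) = l*(l - 3)*(l - 3)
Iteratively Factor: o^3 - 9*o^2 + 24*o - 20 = (o - 2)*(o^2 - 7*o + 10) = (o - 2)^2*(o - 5)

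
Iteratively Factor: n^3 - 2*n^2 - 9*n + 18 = (n - 3)*(n^2 + n - 6) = (n - 3)*(n + 3)*(n - 2)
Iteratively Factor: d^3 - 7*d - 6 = (d - 3)*(d^2 + 3*d + 2) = (d - 3)*(d + 1)*(d + 2)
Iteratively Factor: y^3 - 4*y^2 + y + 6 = (y + 1)*(y^2 - 5*y + 6) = (y - 3)*(y + 1)*(y - 2)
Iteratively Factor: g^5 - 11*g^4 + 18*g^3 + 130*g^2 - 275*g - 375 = (g + 1)*(g^4 - 12*g^3 + 30*g^2 + 100*g - 375) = (g + 1)*(g + 3)*(g^3 - 15*g^2 + 75*g - 125) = (g - 5)*(g + 1)*(g + 3)*(g^2 - 10*g + 25) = (g - 5)^2*(g + 1)*(g + 3)*(g - 5)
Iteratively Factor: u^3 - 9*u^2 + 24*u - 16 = (u - 4)*(u^2 - 5*u + 4) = (u - 4)*(u - 1)*(u - 4)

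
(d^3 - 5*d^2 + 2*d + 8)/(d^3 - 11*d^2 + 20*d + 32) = (d - 2)/(d - 8)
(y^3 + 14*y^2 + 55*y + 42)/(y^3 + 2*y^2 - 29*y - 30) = (y + 7)/(y - 5)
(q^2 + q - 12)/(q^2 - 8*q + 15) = (q + 4)/(q - 5)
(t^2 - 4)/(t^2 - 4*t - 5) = (4 - t^2)/(-t^2 + 4*t + 5)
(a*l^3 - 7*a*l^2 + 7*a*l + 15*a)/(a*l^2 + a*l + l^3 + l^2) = a*(l^2 - 8*l + 15)/(l*(a + l))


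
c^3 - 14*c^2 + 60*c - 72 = (c - 6)^2*(c - 2)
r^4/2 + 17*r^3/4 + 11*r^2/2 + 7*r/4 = r*(r/2 + 1/2)*(r + 1/2)*(r + 7)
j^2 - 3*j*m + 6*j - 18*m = (j + 6)*(j - 3*m)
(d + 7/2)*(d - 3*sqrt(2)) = d^2 - 3*sqrt(2)*d + 7*d/2 - 21*sqrt(2)/2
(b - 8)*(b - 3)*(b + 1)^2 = b^4 - 9*b^3 + 3*b^2 + 37*b + 24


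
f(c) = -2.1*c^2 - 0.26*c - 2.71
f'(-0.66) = 2.51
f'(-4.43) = 18.35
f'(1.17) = -5.17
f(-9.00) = -170.47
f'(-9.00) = 37.54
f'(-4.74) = 19.65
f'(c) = -4.2*c - 0.26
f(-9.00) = -170.47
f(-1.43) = -6.63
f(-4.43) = -42.77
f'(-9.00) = 37.54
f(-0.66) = -3.45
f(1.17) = -5.89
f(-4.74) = -48.66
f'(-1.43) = 5.75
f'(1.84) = -7.99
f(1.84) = -10.30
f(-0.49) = -3.09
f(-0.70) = -3.56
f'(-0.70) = 2.68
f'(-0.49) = 1.80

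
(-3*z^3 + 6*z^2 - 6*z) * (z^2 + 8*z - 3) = -3*z^5 - 18*z^4 + 51*z^3 - 66*z^2 + 18*z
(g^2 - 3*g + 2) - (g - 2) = g^2 - 4*g + 4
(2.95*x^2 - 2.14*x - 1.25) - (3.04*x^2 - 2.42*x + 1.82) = -0.0899999999999999*x^2 + 0.28*x - 3.07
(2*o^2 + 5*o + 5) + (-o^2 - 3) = o^2 + 5*o + 2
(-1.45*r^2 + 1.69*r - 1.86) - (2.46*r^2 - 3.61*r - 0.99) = -3.91*r^2 + 5.3*r - 0.87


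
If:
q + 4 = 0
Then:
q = -4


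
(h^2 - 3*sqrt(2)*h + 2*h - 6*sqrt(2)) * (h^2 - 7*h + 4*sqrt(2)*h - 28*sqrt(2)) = h^4 - 5*h^3 + sqrt(2)*h^3 - 38*h^2 - 5*sqrt(2)*h^2 - 14*sqrt(2)*h + 120*h + 336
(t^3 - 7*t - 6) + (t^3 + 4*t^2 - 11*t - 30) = 2*t^3 + 4*t^2 - 18*t - 36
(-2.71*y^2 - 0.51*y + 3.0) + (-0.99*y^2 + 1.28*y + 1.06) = -3.7*y^2 + 0.77*y + 4.06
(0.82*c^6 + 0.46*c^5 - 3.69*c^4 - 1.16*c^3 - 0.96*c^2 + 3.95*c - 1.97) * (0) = 0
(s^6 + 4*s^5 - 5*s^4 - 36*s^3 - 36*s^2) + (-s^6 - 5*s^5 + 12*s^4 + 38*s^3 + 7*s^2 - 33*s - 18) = -s^5 + 7*s^4 + 2*s^3 - 29*s^2 - 33*s - 18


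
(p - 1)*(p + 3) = p^2 + 2*p - 3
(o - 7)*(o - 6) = o^2 - 13*o + 42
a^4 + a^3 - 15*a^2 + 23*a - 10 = (a - 2)*(a - 1)^2*(a + 5)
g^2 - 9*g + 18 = (g - 6)*(g - 3)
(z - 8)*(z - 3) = z^2 - 11*z + 24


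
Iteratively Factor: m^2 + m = (m)*(m + 1)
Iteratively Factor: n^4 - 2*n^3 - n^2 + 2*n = (n - 2)*(n^3 - n) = n*(n - 2)*(n^2 - 1) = n*(n - 2)*(n - 1)*(n + 1)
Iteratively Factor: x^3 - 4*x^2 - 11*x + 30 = (x - 5)*(x^2 + x - 6) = (x - 5)*(x + 3)*(x - 2)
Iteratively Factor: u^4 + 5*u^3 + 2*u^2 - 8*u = (u - 1)*(u^3 + 6*u^2 + 8*u) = (u - 1)*(u + 2)*(u^2 + 4*u) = u*(u - 1)*(u + 2)*(u + 4)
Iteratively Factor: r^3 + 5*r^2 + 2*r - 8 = (r - 1)*(r^2 + 6*r + 8) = (r - 1)*(r + 2)*(r + 4)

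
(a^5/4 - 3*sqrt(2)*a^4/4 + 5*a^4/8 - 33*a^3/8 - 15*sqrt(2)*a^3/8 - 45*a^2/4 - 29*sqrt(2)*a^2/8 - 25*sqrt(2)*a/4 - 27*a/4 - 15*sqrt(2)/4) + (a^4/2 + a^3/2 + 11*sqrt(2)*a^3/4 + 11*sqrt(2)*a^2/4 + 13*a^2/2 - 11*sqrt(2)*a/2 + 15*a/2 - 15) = a^5/4 - 3*sqrt(2)*a^4/4 + 9*a^4/8 - 29*a^3/8 + 7*sqrt(2)*a^3/8 - 19*a^2/4 - 7*sqrt(2)*a^2/8 - 47*sqrt(2)*a/4 + 3*a/4 - 15 - 15*sqrt(2)/4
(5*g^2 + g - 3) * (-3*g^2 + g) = -15*g^4 + 2*g^3 + 10*g^2 - 3*g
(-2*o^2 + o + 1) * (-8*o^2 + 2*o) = 16*o^4 - 12*o^3 - 6*o^2 + 2*o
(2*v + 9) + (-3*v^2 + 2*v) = -3*v^2 + 4*v + 9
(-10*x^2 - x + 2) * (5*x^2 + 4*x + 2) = -50*x^4 - 45*x^3 - 14*x^2 + 6*x + 4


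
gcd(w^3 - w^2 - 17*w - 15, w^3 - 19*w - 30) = w^2 - 2*w - 15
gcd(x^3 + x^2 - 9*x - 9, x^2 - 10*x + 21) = x - 3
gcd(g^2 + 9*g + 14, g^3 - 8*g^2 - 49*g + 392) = g + 7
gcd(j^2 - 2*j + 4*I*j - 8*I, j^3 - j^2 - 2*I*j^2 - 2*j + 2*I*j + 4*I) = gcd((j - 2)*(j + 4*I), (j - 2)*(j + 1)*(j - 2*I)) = j - 2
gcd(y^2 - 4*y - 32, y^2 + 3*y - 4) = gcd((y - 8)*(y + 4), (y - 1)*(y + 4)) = y + 4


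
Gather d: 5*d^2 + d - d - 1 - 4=5*d^2 - 5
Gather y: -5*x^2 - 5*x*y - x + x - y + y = -5*x^2 - 5*x*y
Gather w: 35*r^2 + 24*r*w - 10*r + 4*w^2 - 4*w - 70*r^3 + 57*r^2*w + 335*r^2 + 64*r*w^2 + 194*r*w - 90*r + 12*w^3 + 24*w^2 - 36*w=-70*r^3 + 370*r^2 - 100*r + 12*w^3 + w^2*(64*r + 28) + w*(57*r^2 + 218*r - 40)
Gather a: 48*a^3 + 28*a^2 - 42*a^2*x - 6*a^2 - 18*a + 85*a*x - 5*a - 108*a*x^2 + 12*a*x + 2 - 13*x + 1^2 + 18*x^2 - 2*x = 48*a^3 + a^2*(22 - 42*x) + a*(-108*x^2 + 97*x - 23) + 18*x^2 - 15*x + 3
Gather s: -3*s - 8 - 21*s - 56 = -24*s - 64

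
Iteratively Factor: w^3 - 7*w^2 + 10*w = (w - 5)*(w^2 - 2*w) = w*(w - 5)*(w - 2)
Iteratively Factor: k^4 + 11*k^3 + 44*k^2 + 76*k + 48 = (k + 4)*(k^3 + 7*k^2 + 16*k + 12) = (k + 2)*(k + 4)*(k^2 + 5*k + 6) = (k + 2)*(k + 3)*(k + 4)*(k + 2)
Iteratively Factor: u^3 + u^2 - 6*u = (u - 2)*(u^2 + 3*u) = u*(u - 2)*(u + 3)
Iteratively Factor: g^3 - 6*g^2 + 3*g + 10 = (g - 2)*(g^2 - 4*g - 5) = (g - 5)*(g - 2)*(g + 1)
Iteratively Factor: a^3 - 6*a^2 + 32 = (a - 4)*(a^2 - 2*a - 8) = (a - 4)*(a + 2)*(a - 4)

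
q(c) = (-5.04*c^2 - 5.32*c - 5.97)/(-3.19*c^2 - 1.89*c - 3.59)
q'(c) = (-10.08*c - 5.32)/(-3.19*c^2 - 1.89*c - 3.59) + (6.38*c + 1.89)*(-5.04*c^2 - 5.32*c - 5.97)/(-3.19*c^2 - 1.89*c - 3.59)^2 = (-7.4452*c^2 - 1.9014*c + 7.8155)/(10.1761*c^4 + 12.0582*c^3 + 26.4763*c^2 + 13.5702*c + 12.8881)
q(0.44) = 1.84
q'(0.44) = 0.22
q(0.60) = 1.87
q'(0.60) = 0.12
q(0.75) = 1.88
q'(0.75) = 0.05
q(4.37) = 1.72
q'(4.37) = -0.03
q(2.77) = 1.78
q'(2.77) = -0.05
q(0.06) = 1.70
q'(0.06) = 0.56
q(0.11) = 1.72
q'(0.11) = 0.51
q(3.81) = 1.74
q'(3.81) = -0.03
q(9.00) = 1.66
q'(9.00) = -0.01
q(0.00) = 1.66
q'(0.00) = 0.61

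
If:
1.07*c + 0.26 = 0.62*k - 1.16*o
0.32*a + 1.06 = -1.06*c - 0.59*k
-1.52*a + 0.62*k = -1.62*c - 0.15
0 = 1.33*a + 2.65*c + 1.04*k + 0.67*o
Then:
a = -3.01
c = -9.13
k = 16.24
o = 16.88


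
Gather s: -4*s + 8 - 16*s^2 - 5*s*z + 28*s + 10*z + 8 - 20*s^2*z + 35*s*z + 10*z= s^2*(-20*z - 16) + s*(30*z + 24) + 20*z + 16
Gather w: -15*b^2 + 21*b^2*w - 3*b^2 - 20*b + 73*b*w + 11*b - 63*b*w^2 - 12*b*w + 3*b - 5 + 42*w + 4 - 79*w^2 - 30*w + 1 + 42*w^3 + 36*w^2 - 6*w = -18*b^2 - 6*b + 42*w^3 + w^2*(-63*b - 43) + w*(21*b^2 + 61*b + 6)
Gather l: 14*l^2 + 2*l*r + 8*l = 14*l^2 + l*(2*r + 8)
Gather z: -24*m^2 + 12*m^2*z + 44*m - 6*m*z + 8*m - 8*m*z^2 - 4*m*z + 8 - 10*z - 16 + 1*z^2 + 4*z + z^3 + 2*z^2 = -24*m^2 + 52*m + z^3 + z^2*(3 - 8*m) + z*(12*m^2 - 10*m - 6) - 8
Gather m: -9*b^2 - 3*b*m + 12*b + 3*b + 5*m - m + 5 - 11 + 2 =-9*b^2 + 15*b + m*(4 - 3*b) - 4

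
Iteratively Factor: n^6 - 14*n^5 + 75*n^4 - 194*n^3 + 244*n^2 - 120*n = (n - 2)*(n^5 - 12*n^4 + 51*n^3 - 92*n^2 + 60*n) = (n - 2)^2*(n^4 - 10*n^3 + 31*n^2 - 30*n) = (n - 2)^3*(n^3 - 8*n^2 + 15*n) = n*(n - 2)^3*(n^2 - 8*n + 15) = n*(n - 5)*(n - 2)^3*(n - 3)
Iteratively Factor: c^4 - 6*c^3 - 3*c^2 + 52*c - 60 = (c - 5)*(c^3 - c^2 - 8*c + 12) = (c - 5)*(c - 2)*(c^2 + c - 6) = (c - 5)*(c - 2)*(c + 3)*(c - 2)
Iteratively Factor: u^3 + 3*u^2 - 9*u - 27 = (u + 3)*(u^2 - 9) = (u + 3)^2*(u - 3)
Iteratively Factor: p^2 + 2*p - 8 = (p - 2)*(p + 4)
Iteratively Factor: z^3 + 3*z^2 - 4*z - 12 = (z - 2)*(z^2 + 5*z + 6) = (z - 2)*(z + 3)*(z + 2)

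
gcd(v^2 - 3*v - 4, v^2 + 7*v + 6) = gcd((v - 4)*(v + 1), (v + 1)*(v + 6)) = v + 1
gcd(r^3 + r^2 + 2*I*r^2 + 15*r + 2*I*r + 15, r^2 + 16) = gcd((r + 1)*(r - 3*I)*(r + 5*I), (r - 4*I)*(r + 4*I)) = 1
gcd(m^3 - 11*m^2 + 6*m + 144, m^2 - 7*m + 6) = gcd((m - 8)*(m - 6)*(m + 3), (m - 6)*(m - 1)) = m - 6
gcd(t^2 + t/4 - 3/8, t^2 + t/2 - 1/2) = t - 1/2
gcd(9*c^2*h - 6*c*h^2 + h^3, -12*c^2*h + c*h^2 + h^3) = 3*c*h - h^2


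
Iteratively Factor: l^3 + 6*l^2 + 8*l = (l + 2)*(l^2 + 4*l) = (l + 2)*(l + 4)*(l)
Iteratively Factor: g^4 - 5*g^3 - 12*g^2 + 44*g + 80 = (g + 2)*(g^3 - 7*g^2 + 2*g + 40) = (g + 2)^2*(g^2 - 9*g + 20) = (g - 5)*(g + 2)^2*(g - 4)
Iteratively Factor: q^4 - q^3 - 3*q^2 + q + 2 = (q + 1)*(q^3 - 2*q^2 - q + 2) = (q + 1)^2*(q^2 - 3*q + 2) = (q - 1)*(q + 1)^2*(q - 2)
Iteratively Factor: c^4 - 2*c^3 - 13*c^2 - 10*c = (c + 1)*(c^3 - 3*c^2 - 10*c) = c*(c + 1)*(c^2 - 3*c - 10) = c*(c + 1)*(c + 2)*(c - 5)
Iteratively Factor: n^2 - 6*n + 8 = (n - 2)*(n - 4)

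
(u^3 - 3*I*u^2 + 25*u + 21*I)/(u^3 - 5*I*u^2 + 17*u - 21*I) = (u + I)/(u - I)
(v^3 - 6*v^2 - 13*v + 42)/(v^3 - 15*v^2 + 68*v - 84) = (v + 3)/(v - 6)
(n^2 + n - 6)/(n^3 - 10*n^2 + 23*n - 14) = (n + 3)/(n^2 - 8*n + 7)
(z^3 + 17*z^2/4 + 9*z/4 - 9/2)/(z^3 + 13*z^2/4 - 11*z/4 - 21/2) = (4*z - 3)/(4*z - 7)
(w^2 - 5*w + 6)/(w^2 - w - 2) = (w - 3)/(w + 1)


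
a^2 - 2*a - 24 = (a - 6)*(a + 4)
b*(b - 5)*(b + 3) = b^3 - 2*b^2 - 15*b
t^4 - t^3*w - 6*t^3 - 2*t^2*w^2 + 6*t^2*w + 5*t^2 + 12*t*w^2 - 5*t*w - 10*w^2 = (t - 5)*(t - 1)*(t - 2*w)*(t + w)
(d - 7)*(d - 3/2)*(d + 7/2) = d^3 - 5*d^2 - 77*d/4 + 147/4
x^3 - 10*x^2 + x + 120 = (x - 8)*(x - 5)*(x + 3)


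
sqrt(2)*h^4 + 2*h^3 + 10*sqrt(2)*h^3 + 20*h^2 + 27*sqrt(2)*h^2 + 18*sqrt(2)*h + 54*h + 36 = (h + 3)*(h + 6)*(h + sqrt(2))*(sqrt(2)*h + sqrt(2))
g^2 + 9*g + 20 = (g + 4)*(g + 5)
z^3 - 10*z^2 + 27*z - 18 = (z - 6)*(z - 3)*(z - 1)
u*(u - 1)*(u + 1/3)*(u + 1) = u^4 + u^3/3 - u^2 - u/3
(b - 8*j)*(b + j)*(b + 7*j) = b^3 - 57*b*j^2 - 56*j^3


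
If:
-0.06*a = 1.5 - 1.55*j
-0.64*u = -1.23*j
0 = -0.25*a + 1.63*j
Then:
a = 8.44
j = 1.29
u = 2.49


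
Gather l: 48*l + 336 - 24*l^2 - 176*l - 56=-24*l^2 - 128*l + 280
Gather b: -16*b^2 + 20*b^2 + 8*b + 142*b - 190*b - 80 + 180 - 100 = 4*b^2 - 40*b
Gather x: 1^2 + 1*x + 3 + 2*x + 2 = 3*x + 6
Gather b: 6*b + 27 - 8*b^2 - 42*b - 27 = -8*b^2 - 36*b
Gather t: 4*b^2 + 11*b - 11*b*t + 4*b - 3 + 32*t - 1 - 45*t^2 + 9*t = 4*b^2 + 15*b - 45*t^2 + t*(41 - 11*b) - 4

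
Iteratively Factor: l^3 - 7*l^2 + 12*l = (l - 4)*(l^2 - 3*l) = l*(l - 4)*(l - 3)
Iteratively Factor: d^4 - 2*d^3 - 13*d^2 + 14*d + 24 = (d + 1)*(d^3 - 3*d^2 - 10*d + 24) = (d - 2)*(d + 1)*(d^2 - d - 12) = (d - 2)*(d + 1)*(d + 3)*(d - 4)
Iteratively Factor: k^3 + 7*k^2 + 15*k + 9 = (k + 3)*(k^2 + 4*k + 3) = (k + 1)*(k + 3)*(k + 3)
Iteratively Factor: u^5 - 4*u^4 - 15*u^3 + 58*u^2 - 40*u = (u - 2)*(u^4 - 2*u^3 - 19*u^2 + 20*u) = (u - 2)*(u + 4)*(u^3 - 6*u^2 + 5*u) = u*(u - 2)*(u + 4)*(u^2 - 6*u + 5) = u*(u - 2)*(u - 1)*(u + 4)*(u - 5)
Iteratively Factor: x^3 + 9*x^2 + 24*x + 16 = (x + 4)*(x^2 + 5*x + 4) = (x + 4)^2*(x + 1)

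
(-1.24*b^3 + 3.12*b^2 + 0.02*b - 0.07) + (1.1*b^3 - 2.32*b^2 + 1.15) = -0.14*b^3 + 0.8*b^2 + 0.02*b + 1.08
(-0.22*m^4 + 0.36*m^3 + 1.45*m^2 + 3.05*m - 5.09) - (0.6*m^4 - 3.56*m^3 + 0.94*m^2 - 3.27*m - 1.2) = -0.82*m^4 + 3.92*m^3 + 0.51*m^2 + 6.32*m - 3.89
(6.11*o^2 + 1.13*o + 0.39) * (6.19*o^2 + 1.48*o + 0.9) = 37.8209*o^4 + 16.0375*o^3 + 9.5855*o^2 + 1.5942*o + 0.351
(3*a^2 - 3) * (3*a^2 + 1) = 9*a^4 - 6*a^2 - 3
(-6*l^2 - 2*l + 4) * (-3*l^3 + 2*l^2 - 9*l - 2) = 18*l^5 - 6*l^4 + 38*l^3 + 38*l^2 - 32*l - 8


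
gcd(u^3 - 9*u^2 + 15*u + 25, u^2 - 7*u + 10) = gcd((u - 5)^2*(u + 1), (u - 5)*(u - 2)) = u - 5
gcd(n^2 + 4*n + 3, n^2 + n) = n + 1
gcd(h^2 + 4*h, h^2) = h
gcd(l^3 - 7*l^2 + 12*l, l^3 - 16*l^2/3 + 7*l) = l^2 - 3*l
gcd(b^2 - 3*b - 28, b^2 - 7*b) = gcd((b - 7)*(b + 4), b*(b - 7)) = b - 7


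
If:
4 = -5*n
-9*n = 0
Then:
No Solution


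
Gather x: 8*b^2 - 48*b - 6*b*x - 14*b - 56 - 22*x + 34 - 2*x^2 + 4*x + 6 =8*b^2 - 62*b - 2*x^2 + x*(-6*b - 18) - 16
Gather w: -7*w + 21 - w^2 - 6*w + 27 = -w^2 - 13*w + 48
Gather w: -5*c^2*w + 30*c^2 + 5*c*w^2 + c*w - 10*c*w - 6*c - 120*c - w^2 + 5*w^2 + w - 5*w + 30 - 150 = 30*c^2 - 126*c + w^2*(5*c + 4) + w*(-5*c^2 - 9*c - 4) - 120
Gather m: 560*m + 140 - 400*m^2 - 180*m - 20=-400*m^2 + 380*m + 120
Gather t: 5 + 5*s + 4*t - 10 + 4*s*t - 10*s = -5*s + t*(4*s + 4) - 5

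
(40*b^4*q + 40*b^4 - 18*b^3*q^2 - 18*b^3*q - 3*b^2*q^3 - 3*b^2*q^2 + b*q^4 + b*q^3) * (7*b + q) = 280*b^5*q + 280*b^5 - 86*b^4*q^2 - 86*b^4*q - 39*b^3*q^3 - 39*b^3*q^2 + 4*b^2*q^4 + 4*b^2*q^3 + b*q^5 + b*q^4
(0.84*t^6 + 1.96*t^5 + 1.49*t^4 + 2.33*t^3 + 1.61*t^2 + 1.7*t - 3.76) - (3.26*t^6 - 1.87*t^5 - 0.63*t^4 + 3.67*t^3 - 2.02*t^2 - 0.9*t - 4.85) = -2.42*t^6 + 3.83*t^5 + 2.12*t^4 - 1.34*t^3 + 3.63*t^2 + 2.6*t + 1.09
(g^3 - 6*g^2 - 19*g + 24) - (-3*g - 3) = g^3 - 6*g^2 - 16*g + 27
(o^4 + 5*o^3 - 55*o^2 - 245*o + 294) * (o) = o^5 + 5*o^4 - 55*o^3 - 245*o^2 + 294*o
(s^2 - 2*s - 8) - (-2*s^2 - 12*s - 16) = 3*s^2 + 10*s + 8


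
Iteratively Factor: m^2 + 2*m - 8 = (m - 2)*(m + 4)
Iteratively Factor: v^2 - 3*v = (v - 3)*(v)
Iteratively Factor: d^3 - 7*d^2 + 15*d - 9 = (d - 3)*(d^2 - 4*d + 3) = (d - 3)*(d - 1)*(d - 3)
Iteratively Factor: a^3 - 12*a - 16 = (a + 2)*(a^2 - 2*a - 8) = (a + 2)^2*(a - 4)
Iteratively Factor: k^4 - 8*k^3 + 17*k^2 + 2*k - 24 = (k - 2)*(k^3 - 6*k^2 + 5*k + 12) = (k - 3)*(k - 2)*(k^2 - 3*k - 4) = (k - 3)*(k - 2)*(k + 1)*(k - 4)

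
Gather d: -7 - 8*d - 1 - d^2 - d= -d^2 - 9*d - 8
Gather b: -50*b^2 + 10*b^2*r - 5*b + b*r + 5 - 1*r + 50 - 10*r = b^2*(10*r - 50) + b*(r - 5) - 11*r + 55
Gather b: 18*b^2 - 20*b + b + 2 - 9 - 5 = 18*b^2 - 19*b - 12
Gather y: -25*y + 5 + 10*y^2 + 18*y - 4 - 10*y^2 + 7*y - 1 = 0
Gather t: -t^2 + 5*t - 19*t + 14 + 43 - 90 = -t^2 - 14*t - 33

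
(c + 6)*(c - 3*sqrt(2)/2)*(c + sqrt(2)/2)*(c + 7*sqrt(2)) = c^4 + 6*c^3 + 6*sqrt(2)*c^3 - 31*c^2/2 + 36*sqrt(2)*c^2 - 93*c - 21*sqrt(2)*c/2 - 63*sqrt(2)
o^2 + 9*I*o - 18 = (o + 3*I)*(o + 6*I)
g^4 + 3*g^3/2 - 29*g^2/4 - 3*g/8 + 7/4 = (g - 2)*(g - 1/2)*(g + 1/2)*(g + 7/2)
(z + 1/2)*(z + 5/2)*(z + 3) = z^3 + 6*z^2 + 41*z/4 + 15/4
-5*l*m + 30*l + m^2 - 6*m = (-5*l + m)*(m - 6)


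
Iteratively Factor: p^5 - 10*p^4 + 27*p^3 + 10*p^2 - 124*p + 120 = (p - 2)*(p^4 - 8*p^3 + 11*p^2 + 32*p - 60) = (p - 5)*(p - 2)*(p^3 - 3*p^2 - 4*p + 12) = (p - 5)*(p - 2)*(p + 2)*(p^2 - 5*p + 6) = (p - 5)*(p - 2)^2*(p + 2)*(p - 3)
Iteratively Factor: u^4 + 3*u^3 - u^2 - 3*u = (u - 1)*(u^3 + 4*u^2 + 3*u) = (u - 1)*(u + 3)*(u^2 + u) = u*(u - 1)*(u + 3)*(u + 1)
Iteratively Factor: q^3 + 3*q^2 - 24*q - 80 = (q - 5)*(q^2 + 8*q + 16) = (q - 5)*(q + 4)*(q + 4)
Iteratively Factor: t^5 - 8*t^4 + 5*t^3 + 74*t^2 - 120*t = (t - 5)*(t^4 - 3*t^3 - 10*t^2 + 24*t) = (t - 5)*(t - 4)*(t^3 + t^2 - 6*t) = (t - 5)*(t - 4)*(t + 3)*(t^2 - 2*t) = (t - 5)*(t - 4)*(t - 2)*(t + 3)*(t)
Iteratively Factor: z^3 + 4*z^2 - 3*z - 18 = (z + 3)*(z^2 + z - 6) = (z + 3)^2*(z - 2)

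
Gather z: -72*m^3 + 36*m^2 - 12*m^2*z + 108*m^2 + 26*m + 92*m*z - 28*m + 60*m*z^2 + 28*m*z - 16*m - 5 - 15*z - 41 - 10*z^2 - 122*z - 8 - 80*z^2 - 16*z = -72*m^3 + 144*m^2 - 18*m + z^2*(60*m - 90) + z*(-12*m^2 + 120*m - 153) - 54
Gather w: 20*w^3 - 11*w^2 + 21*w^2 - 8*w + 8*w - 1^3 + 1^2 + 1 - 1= 20*w^3 + 10*w^2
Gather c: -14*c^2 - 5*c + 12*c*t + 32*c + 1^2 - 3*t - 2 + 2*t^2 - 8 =-14*c^2 + c*(12*t + 27) + 2*t^2 - 3*t - 9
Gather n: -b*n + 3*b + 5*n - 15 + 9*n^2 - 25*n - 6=3*b + 9*n^2 + n*(-b - 20) - 21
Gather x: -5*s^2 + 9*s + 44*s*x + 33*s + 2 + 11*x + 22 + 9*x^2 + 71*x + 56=-5*s^2 + 42*s + 9*x^2 + x*(44*s + 82) + 80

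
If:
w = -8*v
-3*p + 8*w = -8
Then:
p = 8*w/3 + 8/3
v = -w/8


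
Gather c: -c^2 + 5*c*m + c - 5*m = -c^2 + c*(5*m + 1) - 5*m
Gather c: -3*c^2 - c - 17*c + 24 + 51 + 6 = -3*c^2 - 18*c + 81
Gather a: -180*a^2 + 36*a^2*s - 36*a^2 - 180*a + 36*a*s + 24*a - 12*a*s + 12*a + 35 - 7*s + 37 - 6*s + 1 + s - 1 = a^2*(36*s - 216) + a*(24*s - 144) - 12*s + 72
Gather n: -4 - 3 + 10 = 3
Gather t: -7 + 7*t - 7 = 7*t - 14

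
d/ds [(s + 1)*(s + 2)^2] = (s + 2)*(3*s + 4)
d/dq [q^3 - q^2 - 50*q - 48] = 3*q^2 - 2*q - 50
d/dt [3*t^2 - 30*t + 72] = 6*t - 30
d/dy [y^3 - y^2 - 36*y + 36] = 3*y^2 - 2*y - 36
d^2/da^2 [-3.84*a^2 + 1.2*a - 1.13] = -7.68000000000000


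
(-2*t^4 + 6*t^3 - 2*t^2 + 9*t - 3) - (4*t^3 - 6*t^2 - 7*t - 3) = -2*t^4 + 2*t^3 + 4*t^2 + 16*t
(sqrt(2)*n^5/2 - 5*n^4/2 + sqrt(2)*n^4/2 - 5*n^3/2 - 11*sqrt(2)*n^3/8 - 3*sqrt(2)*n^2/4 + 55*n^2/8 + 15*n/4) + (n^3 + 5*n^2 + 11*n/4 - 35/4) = sqrt(2)*n^5/2 - 5*n^4/2 + sqrt(2)*n^4/2 - 11*sqrt(2)*n^3/8 - 3*n^3/2 - 3*sqrt(2)*n^2/4 + 95*n^2/8 + 13*n/2 - 35/4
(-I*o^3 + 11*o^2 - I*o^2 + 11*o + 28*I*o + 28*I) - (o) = -I*o^3 + 11*o^2 - I*o^2 + 10*o + 28*I*o + 28*I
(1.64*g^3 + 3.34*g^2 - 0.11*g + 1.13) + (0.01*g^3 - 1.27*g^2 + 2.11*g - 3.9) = 1.65*g^3 + 2.07*g^2 + 2.0*g - 2.77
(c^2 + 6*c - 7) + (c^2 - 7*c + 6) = 2*c^2 - c - 1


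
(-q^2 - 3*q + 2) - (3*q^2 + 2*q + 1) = -4*q^2 - 5*q + 1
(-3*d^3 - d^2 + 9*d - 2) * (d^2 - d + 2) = -3*d^5 + 2*d^4 + 4*d^3 - 13*d^2 + 20*d - 4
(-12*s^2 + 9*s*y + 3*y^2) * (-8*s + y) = 96*s^3 - 84*s^2*y - 15*s*y^2 + 3*y^3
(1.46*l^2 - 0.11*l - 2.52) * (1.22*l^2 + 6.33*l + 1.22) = 1.7812*l^4 + 9.1076*l^3 - 1.9895*l^2 - 16.0858*l - 3.0744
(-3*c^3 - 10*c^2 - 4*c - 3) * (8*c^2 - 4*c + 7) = -24*c^5 - 68*c^4 - 13*c^3 - 78*c^2 - 16*c - 21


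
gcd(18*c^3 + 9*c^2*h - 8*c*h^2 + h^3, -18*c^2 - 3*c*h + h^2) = 6*c - h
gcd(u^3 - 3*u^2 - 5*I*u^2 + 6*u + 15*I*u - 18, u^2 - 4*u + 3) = u - 3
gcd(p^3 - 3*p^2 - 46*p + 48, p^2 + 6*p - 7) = p - 1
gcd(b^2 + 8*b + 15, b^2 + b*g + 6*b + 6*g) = 1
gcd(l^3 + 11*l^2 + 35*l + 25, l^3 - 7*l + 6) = 1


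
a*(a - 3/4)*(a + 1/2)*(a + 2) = a^4 + 7*a^3/4 - 7*a^2/8 - 3*a/4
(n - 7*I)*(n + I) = n^2 - 6*I*n + 7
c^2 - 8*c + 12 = (c - 6)*(c - 2)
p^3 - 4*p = p*(p - 2)*(p + 2)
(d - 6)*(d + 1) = d^2 - 5*d - 6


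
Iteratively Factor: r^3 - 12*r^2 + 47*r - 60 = (r - 4)*(r^2 - 8*r + 15) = (r - 4)*(r - 3)*(r - 5)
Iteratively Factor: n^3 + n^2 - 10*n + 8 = (n + 4)*(n^2 - 3*n + 2) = (n - 1)*(n + 4)*(n - 2)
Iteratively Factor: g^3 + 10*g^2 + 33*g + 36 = (g + 4)*(g^2 + 6*g + 9) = (g + 3)*(g + 4)*(g + 3)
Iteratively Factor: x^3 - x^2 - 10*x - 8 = (x - 4)*(x^2 + 3*x + 2) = (x - 4)*(x + 2)*(x + 1)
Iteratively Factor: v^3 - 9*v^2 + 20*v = (v - 4)*(v^2 - 5*v) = v*(v - 4)*(v - 5)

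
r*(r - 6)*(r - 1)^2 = r^4 - 8*r^3 + 13*r^2 - 6*r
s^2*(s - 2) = s^3 - 2*s^2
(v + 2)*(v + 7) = v^2 + 9*v + 14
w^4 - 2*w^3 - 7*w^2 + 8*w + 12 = (w - 3)*(w - 2)*(w + 1)*(w + 2)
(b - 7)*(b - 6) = b^2 - 13*b + 42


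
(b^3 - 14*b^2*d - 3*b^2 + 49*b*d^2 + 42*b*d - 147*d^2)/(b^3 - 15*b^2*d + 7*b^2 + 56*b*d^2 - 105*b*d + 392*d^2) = (b^2 - 7*b*d - 3*b + 21*d)/(b^2 - 8*b*d + 7*b - 56*d)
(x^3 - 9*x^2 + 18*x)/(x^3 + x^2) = (x^2 - 9*x + 18)/(x*(x + 1))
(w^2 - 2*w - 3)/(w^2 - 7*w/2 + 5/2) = 2*(w^2 - 2*w - 3)/(2*w^2 - 7*w + 5)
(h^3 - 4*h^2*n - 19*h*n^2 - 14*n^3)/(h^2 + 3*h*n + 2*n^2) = h - 7*n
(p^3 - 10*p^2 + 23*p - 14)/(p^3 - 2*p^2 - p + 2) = (p - 7)/(p + 1)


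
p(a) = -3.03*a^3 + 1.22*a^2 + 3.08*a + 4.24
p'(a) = -9.09*a^2 + 2.44*a + 3.08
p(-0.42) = 3.39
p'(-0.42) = 0.45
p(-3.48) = 135.99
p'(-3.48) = -115.49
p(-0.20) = 3.70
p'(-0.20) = 2.23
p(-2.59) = 57.09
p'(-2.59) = -64.22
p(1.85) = -5.07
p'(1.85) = -23.52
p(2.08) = -11.34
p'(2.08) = -31.17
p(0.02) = 4.30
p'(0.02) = 3.13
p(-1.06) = 5.95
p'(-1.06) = -9.72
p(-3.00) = 87.79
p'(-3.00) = -86.05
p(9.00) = -2078.09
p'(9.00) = -711.25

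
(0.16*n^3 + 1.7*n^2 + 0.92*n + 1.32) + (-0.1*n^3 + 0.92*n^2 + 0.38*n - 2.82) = 0.06*n^3 + 2.62*n^2 + 1.3*n - 1.5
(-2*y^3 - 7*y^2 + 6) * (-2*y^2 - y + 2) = 4*y^5 + 16*y^4 + 3*y^3 - 26*y^2 - 6*y + 12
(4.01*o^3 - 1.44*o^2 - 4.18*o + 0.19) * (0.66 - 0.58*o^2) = -2.3258*o^5 + 0.8352*o^4 + 5.071*o^3 - 1.0606*o^2 - 2.7588*o + 0.1254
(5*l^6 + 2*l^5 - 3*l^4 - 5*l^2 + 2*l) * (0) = 0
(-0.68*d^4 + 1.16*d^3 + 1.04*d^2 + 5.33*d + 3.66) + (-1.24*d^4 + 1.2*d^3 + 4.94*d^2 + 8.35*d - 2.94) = -1.92*d^4 + 2.36*d^3 + 5.98*d^2 + 13.68*d + 0.72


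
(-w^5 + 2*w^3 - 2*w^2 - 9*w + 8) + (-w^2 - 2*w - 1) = -w^5 + 2*w^3 - 3*w^2 - 11*w + 7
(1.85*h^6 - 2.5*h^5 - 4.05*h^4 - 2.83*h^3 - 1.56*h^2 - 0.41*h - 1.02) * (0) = 0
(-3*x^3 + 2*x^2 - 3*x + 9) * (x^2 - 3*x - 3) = -3*x^5 + 11*x^4 + 12*x^2 - 18*x - 27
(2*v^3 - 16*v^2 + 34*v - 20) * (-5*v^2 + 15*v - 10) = -10*v^5 + 110*v^4 - 430*v^3 + 770*v^2 - 640*v + 200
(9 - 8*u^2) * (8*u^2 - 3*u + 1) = -64*u^4 + 24*u^3 + 64*u^2 - 27*u + 9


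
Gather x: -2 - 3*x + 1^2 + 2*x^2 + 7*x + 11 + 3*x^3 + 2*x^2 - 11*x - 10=3*x^3 + 4*x^2 - 7*x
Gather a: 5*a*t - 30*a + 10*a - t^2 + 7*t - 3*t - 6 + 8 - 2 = a*(5*t - 20) - t^2 + 4*t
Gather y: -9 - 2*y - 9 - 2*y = -4*y - 18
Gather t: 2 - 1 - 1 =0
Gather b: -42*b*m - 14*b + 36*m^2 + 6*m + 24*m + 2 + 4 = b*(-42*m - 14) + 36*m^2 + 30*m + 6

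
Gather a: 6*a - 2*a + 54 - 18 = 4*a + 36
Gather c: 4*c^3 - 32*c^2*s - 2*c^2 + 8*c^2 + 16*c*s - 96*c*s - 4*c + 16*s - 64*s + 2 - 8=4*c^3 + c^2*(6 - 32*s) + c*(-80*s - 4) - 48*s - 6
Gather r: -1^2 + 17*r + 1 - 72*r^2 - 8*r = -72*r^2 + 9*r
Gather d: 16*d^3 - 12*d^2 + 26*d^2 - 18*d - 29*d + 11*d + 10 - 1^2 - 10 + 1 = 16*d^3 + 14*d^2 - 36*d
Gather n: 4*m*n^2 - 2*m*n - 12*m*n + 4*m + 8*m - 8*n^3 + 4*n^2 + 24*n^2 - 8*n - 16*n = 12*m - 8*n^3 + n^2*(4*m + 28) + n*(-14*m - 24)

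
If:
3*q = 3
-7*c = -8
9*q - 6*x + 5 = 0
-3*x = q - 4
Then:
No Solution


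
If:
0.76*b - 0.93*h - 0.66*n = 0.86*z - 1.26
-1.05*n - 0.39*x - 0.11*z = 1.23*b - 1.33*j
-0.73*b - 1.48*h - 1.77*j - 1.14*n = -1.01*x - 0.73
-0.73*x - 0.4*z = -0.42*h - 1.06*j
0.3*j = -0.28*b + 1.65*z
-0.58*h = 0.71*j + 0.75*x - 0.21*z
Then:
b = -1.40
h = -1.54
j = 0.83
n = 2.57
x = 0.37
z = -0.09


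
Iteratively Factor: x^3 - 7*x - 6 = (x + 1)*(x^2 - x - 6) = (x - 3)*(x + 1)*(x + 2)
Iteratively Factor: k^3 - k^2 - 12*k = (k - 4)*(k^2 + 3*k) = k*(k - 4)*(k + 3)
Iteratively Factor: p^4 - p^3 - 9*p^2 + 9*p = (p - 1)*(p^3 - 9*p) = (p - 3)*(p - 1)*(p^2 + 3*p) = p*(p - 3)*(p - 1)*(p + 3)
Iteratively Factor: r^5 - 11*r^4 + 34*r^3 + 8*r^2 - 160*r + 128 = (r - 4)*(r^4 - 7*r^3 + 6*r^2 + 32*r - 32) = (r - 4)*(r + 2)*(r^3 - 9*r^2 + 24*r - 16) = (r - 4)^2*(r + 2)*(r^2 - 5*r + 4) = (r - 4)^2*(r - 1)*(r + 2)*(r - 4)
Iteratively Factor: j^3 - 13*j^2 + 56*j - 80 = (j - 4)*(j^2 - 9*j + 20) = (j - 5)*(j - 4)*(j - 4)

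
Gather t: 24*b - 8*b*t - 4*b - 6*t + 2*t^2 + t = 20*b + 2*t^2 + t*(-8*b - 5)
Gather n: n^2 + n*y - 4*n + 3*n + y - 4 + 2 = n^2 + n*(y - 1) + y - 2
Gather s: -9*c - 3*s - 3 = -9*c - 3*s - 3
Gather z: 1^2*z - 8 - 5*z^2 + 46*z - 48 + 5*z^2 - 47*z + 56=0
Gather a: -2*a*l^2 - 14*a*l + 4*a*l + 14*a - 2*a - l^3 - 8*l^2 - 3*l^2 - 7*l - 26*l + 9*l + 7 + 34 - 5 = a*(-2*l^2 - 10*l + 12) - l^3 - 11*l^2 - 24*l + 36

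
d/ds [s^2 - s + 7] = 2*s - 1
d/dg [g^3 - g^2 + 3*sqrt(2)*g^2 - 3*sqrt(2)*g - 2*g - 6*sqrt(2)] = 3*g^2 - 2*g + 6*sqrt(2)*g - 3*sqrt(2) - 2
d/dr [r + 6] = 1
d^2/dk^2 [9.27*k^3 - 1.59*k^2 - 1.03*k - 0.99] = 55.62*k - 3.18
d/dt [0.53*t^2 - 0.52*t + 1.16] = 1.06*t - 0.52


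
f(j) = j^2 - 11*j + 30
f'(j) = 2*j - 11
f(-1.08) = 43.05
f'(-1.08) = -13.16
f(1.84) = 13.15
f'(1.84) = -7.32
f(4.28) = 1.24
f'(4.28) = -2.44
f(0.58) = 23.96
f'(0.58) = -9.84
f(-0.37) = 34.21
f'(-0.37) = -11.74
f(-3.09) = 73.54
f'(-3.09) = -17.18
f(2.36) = 9.61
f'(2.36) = -6.28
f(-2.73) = 67.48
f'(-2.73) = -16.46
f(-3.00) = 72.00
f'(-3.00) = -17.00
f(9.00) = 12.00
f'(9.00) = 7.00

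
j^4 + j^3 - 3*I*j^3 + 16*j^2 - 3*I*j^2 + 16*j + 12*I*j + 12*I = (j - 6*I)*(j + 2*I)*(-I*j + 1)*(I*j + I)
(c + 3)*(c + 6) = c^2 + 9*c + 18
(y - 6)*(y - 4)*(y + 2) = y^3 - 8*y^2 + 4*y + 48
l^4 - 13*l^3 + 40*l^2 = l^2*(l - 8)*(l - 5)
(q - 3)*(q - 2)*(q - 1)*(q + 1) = q^4 - 5*q^3 + 5*q^2 + 5*q - 6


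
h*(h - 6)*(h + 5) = h^3 - h^2 - 30*h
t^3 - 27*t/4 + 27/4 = (t - 3/2)^2*(t + 3)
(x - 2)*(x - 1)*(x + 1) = x^3 - 2*x^2 - x + 2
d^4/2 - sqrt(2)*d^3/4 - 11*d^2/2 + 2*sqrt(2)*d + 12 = (d/2 + sqrt(2))*(d - 2*sqrt(2))*(d - 3*sqrt(2)/2)*(d + sqrt(2))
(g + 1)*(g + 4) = g^2 + 5*g + 4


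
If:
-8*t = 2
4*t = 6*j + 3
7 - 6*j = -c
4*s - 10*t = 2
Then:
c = -11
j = -2/3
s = -1/8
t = -1/4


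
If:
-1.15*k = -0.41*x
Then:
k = 0.356521739130435*x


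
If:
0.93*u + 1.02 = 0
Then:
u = -1.10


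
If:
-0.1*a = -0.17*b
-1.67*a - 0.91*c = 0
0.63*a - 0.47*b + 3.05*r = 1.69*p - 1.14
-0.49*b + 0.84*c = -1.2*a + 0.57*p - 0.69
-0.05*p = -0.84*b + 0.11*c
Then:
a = 0.08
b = 0.05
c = -0.15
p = 1.12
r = 0.24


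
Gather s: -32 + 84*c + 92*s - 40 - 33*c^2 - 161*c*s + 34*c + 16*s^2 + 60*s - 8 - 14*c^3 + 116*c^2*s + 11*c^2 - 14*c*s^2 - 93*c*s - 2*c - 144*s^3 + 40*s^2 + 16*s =-14*c^3 - 22*c^2 + 116*c - 144*s^3 + s^2*(56 - 14*c) + s*(116*c^2 - 254*c + 168) - 80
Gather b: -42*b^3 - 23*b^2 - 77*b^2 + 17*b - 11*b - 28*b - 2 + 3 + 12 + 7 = -42*b^3 - 100*b^2 - 22*b + 20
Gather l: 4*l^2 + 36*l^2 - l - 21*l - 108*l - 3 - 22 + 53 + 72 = 40*l^2 - 130*l + 100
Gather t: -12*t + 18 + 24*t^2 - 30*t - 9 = 24*t^2 - 42*t + 9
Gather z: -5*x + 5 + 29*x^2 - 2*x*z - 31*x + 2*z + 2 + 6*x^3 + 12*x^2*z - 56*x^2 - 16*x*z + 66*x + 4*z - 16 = 6*x^3 - 27*x^2 + 30*x + z*(12*x^2 - 18*x + 6) - 9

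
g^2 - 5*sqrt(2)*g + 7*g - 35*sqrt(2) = (g + 7)*(g - 5*sqrt(2))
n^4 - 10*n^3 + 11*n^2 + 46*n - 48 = (n - 8)*(n - 3)*(n - 1)*(n + 2)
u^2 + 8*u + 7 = (u + 1)*(u + 7)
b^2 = b^2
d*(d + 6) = d^2 + 6*d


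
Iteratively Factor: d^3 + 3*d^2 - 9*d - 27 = (d + 3)*(d^2 - 9) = (d + 3)^2*(d - 3)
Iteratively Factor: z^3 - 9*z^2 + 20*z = (z - 5)*(z^2 - 4*z) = (z - 5)*(z - 4)*(z)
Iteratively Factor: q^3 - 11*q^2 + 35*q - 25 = (q - 5)*(q^2 - 6*q + 5) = (q - 5)*(q - 1)*(q - 5)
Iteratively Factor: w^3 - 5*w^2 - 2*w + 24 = (w - 3)*(w^2 - 2*w - 8) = (w - 4)*(w - 3)*(w + 2)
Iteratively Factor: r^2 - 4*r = (r)*(r - 4)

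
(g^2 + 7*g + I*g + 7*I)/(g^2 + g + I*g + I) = (g + 7)/(g + 1)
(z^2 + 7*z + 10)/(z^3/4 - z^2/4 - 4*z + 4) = 4*(z^2 + 7*z + 10)/(z^3 - z^2 - 16*z + 16)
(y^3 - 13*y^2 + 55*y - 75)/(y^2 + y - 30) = (y^2 - 8*y + 15)/(y + 6)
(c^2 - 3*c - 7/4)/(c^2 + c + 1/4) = (2*c - 7)/(2*c + 1)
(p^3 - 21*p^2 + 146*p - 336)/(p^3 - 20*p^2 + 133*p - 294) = (p - 8)/(p - 7)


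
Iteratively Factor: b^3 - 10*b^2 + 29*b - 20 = (b - 1)*(b^2 - 9*b + 20) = (b - 4)*(b - 1)*(b - 5)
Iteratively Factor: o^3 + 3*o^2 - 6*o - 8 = (o + 4)*(o^2 - o - 2) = (o - 2)*(o + 4)*(o + 1)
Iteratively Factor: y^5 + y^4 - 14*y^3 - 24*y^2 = (y + 2)*(y^4 - y^3 - 12*y^2) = y*(y + 2)*(y^3 - y^2 - 12*y) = y^2*(y + 2)*(y^2 - y - 12) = y^2*(y - 4)*(y + 2)*(y + 3)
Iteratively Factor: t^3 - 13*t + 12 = (t + 4)*(t^2 - 4*t + 3) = (t - 1)*(t + 4)*(t - 3)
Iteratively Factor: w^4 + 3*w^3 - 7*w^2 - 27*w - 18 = (w + 1)*(w^3 + 2*w^2 - 9*w - 18) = (w + 1)*(w + 2)*(w^2 - 9) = (w + 1)*(w + 2)*(w + 3)*(w - 3)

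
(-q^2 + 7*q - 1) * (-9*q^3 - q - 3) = 9*q^5 - 63*q^4 + 10*q^3 - 4*q^2 - 20*q + 3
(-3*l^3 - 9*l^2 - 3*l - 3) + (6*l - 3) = -3*l^3 - 9*l^2 + 3*l - 6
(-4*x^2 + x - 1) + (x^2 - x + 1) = -3*x^2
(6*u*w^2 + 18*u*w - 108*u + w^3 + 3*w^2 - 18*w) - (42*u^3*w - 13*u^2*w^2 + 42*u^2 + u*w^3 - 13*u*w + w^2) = -42*u^3*w + 13*u^2*w^2 - 42*u^2 - u*w^3 + 6*u*w^2 + 31*u*w - 108*u + w^3 + 2*w^2 - 18*w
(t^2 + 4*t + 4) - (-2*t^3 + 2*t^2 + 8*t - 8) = 2*t^3 - t^2 - 4*t + 12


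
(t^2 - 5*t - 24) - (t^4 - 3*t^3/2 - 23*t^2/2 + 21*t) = -t^4 + 3*t^3/2 + 25*t^2/2 - 26*t - 24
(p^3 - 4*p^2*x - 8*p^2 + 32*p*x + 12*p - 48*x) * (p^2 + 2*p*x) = p^5 - 2*p^4*x - 8*p^4 - 8*p^3*x^2 + 16*p^3*x + 12*p^3 + 64*p^2*x^2 - 24*p^2*x - 96*p*x^2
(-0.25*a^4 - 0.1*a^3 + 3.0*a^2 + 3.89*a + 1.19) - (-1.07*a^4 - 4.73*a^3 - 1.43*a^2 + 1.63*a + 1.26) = 0.82*a^4 + 4.63*a^3 + 4.43*a^2 + 2.26*a - 0.0700000000000001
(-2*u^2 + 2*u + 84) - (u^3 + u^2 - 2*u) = -u^3 - 3*u^2 + 4*u + 84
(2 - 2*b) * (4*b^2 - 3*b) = -8*b^3 + 14*b^2 - 6*b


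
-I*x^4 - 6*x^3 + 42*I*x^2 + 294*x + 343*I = (x - 7)*(x + 7)*(x - 7*I)*(-I*x + 1)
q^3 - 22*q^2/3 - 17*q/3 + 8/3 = (q - 8)*(q - 1/3)*(q + 1)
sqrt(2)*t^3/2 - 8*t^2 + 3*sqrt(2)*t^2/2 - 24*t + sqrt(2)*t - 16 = (t + 2)*(t - 8*sqrt(2))*(sqrt(2)*t/2 + sqrt(2)/2)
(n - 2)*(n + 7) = n^2 + 5*n - 14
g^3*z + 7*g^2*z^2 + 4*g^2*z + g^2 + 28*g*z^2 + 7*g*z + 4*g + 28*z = (g + 4)*(g + 7*z)*(g*z + 1)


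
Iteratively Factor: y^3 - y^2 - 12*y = (y + 3)*(y^2 - 4*y) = (y - 4)*(y + 3)*(y)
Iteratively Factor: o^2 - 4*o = (o - 4)*(o)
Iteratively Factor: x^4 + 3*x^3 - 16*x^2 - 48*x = (x + 4)*(x^3 - x^2 - 12*x) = (x - 4)*(x + 4)*(x^2 + 3*x) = x*(x - 4)*(x + 4)*(x + 3)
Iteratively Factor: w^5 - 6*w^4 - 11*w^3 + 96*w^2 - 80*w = (w - 4)*(w^4 - 2*w^3 - 19*w^2 + 20*w) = w*(w - 4)*(w^3 - 2*w^2 - 19*w + 20) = w*(w - 4)*(w + 4)*(w^2 - 6*w + 5) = w*(w - 4)*(w - 1)*(w + 4)*(w - 5)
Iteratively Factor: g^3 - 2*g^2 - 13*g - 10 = (g + 2)*(g^2 - 4*g - 5) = (g - 5)*(g + 2)*(g + 1)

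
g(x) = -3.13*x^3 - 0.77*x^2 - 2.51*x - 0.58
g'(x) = -9.39*x^2 - 1.54*x - 2.51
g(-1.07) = 5.06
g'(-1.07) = -11.61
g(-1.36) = 9.28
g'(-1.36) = -17.78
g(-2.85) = 72.78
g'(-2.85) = -74.39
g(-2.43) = 45.88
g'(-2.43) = -54.21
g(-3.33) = 114.82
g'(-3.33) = -101.51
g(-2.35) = 41.69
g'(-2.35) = -50.75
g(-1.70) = 16.84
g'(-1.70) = -27.03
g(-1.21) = 6.87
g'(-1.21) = -14.39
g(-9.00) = 2241.41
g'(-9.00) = -749.24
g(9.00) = -2367.31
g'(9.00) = -776.96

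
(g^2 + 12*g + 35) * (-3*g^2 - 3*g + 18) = -3*g^4 - 39*g^3 - 123*g^2 + 111*g + 630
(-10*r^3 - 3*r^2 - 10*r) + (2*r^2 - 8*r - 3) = -10*r^3 - r^2 - 18*r - 3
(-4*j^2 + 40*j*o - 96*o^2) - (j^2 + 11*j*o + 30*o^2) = -5*j^2 + 29*j*o - 126*o^2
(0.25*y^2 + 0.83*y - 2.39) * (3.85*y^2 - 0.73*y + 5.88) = 0.9625*y^4 + 3.013*y^3 - 8.3374*y^2 + 6.6251*y - 14.0532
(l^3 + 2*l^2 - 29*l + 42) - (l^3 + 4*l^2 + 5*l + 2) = -2*l^2 - 34*l + 40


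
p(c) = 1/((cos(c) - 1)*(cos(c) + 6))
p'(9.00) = 0.01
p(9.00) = -0.10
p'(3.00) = 0.00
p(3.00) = -0.10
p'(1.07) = 0.46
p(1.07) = -0.30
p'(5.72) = -3.20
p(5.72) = -0.95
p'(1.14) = 0.38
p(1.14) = -0.27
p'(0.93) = 0.71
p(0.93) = -0.38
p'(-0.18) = -97.98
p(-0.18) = -8.86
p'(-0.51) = -4.31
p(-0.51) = -1.14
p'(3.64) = -0.02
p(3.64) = -0.10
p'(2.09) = 0.05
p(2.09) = -0.12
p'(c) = sin(c)/((cos(c) - 1)*(cos(c) + 6)^2) + sin(c)/((cos(c) - 1)^2*(cos(c) + 6))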